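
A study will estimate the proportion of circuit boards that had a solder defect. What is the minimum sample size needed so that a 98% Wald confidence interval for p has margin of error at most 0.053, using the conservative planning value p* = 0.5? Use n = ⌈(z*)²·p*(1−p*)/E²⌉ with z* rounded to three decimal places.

For 98% confidence, z* = 2.326.
p*(1−p*) = 0.2500.
(z*)²·p*(1−p*)/E² = 5.410276·0.2500/0.002809 = 481.513.
Rounding up, n = 482.

n = 482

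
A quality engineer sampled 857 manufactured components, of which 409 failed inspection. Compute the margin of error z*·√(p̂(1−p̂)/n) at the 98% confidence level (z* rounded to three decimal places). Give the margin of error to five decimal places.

p̂ = 409/857 = 0.47725.
Standard error of p̂: √(0.249482/857) = √0.000291111 = 0.017062.
The 98% critical value is z* = 2.326.
ME = 2.326·0.017062 = 0.03969.

ME = 0.03969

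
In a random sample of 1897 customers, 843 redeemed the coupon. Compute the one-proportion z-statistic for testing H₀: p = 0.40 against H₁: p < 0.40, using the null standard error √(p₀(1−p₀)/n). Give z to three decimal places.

p̂ = 843/1897 = 0.44439.
Under H₀, SE = √(p₀(1−p₀)/n) = √(0.40·0.60/1897) = √0.000126516 = 0.011248.
Test statistic: z = 0.04439/0.011248 = 3.946.

z = 3.946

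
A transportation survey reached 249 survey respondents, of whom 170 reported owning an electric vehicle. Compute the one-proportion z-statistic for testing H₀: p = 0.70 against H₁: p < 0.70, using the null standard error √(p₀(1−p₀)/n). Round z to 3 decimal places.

z = -0.595

With x = 170 successes in n = 249, p̂ = 0.68273.
SE₀ = √(0.70·0.30/249) = 0.029041.
z = (p̂ − p₀)/SE = (0.68273 − 0.70)/0.029041 = -0.595.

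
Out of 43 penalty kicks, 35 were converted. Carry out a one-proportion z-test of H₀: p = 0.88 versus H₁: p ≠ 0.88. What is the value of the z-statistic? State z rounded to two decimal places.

The sample proportion is 35/43 = 0.81395.
Null standard error: √(0.88·0.12/43) = √0.002455814 = 0.049556.
z = (0.81395 − 0.88)/0.049556 = -0.06605/0.049556 = -1.33.

z = -1.33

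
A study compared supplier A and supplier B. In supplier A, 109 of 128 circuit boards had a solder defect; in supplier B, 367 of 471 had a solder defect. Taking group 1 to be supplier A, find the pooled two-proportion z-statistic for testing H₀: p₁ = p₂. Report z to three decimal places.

Sample proportions: p̂₁ = 109/128 = 0.85156 and p̂₂ = 367/471 = 0.77919.
Pooled p̂ = (109+367)/(128+471) = 476/599 = 0.79466.
SE = √[p̂(1−p̂)(1/n₁+1/n₂)] = √[0.79466·0.20534·(1/128+1/471)] ≈ 0.040265.
z = (p̂₁ − p̂₂)/SE = (0.85156 − 0.77919)/0.040265 = 0.07237/0.040265 = 1.797.

z = 1.797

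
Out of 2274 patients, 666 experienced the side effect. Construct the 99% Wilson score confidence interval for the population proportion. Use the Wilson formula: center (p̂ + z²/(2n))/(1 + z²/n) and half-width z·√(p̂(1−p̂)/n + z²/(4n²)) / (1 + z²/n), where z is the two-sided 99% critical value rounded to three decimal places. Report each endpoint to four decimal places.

Here p̂ = 666/2274 = 0.29288 and z = 2.576 (z² = 6.635776).
1 + z²/n = 1.002918.
Adjusted center: (0.29288 + z²/(2n))/1.002918 = 0.29348.
Radicand: p̂(1−p̂)/n + z²/(4n²) = 0.000091073 + 0.000000321 = 0.000091394.
Half-width = z·√(radicand)/denom = 2.576·0.009560/1.002918 = 0.02455.
So the interval runs from 0.2689 to 0.3180.

(0.2689, 0.3180)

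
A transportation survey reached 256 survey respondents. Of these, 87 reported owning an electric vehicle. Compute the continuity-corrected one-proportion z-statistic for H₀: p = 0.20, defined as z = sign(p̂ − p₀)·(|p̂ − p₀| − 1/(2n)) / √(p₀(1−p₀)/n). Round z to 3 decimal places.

z = 5.516

The sample proportion is 87/256 = 0.33984. p̂ − p₀ = 0.139844.
1/(2n) = 0.001953.
Corrected numerator: |0.139844| − 0.001953 = 0.137891.
Null standard error: √(0.20·0.80/256) = √0.000625000 = 0.025000.
z = +0.137891/0.025000 = 5.516.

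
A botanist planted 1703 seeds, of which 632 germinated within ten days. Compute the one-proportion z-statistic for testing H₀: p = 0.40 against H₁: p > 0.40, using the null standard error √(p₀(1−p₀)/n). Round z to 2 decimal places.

p̂ = 632/1703 = 0.37111.
SE₀ = √(0.40·0.60/1703) = 0.011871.
Test statistic: z = -0.02889/0.011871 = -2.43.

z = -2.43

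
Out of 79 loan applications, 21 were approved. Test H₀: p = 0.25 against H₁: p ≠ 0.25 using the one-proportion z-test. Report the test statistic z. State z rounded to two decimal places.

Sample proportion p̂ = 21/79 = 0.26582.
Under H₀, SE = √(p₀(1−p₀)/n) = √(0.25·0.75/79) = √0.002373418 = 0.048718.
z = (0.26582 − 0.25)/0.048718 = 0.01582/0.048718 = 0.32.

z = 0.32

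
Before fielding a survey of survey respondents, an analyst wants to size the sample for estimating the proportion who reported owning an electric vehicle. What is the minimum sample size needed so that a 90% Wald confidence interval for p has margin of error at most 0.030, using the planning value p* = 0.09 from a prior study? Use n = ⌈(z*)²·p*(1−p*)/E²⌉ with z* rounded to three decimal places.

n = 247

The 90% critical value is z* = 1.645.
p*(1−p*) = 0.0819.
(z*)²·p*(1−p*)/E² = 2.706025·0.0819/0.000900 = 246.248.
⌈246.248⌉ = 247.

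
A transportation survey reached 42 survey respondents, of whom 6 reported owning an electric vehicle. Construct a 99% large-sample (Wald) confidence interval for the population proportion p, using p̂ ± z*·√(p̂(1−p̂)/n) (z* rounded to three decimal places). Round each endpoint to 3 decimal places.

(0.004, 0.282)

With x = 6 successes in n = 42, p̂ = 0.14286.
SE(p̂) = √(0.14286·0.85714/42) = 0.053995.
The 99% critical value is z* = 2.576.
Margin of error: 2.576 × 0.053995 = 0.13909.
So the interval runs from 0.004 to 0.282.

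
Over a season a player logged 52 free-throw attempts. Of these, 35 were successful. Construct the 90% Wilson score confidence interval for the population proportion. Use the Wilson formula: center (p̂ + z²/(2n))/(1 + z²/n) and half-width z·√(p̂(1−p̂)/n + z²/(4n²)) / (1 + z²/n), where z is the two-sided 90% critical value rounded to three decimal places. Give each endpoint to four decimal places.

p̂ = 35/52 = 0.67308; z = 1.645, so z² = 2.706025.
Denominator 1 + z²/n = 1 + 2.706025/52 = 1.052039.
Adjusted center: (0.67308 + z²/(2n))/1.052039 = 0.66452.
Radicand: p̂(1−p̂)/n + z²/(4n²) = 0.004231623 + 0.000250187 = 0.004481810.
Half-width = z·√(radicand)/denom = 1.645·0.066946/1.052039 = 0.10468.
So the interval runs from 0.5598 to 0.7692.

(0.5598, 0.7692)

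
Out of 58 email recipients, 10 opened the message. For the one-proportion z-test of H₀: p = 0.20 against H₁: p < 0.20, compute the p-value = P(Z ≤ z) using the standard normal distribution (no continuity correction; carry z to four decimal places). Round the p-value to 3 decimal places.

p-value = 0.300

Sample proportion p̂ = 10/58 = 0.17241.
Under H₀, SE = √(p₀(1−p₀)/n) = √(0.20·0.80/58) = √0.002758621 = 0.052523.
Test statistic (full precision, shown to 4 dp): z = (10/58 − 0.20)/SE₀ ≈ -0.5252.
From the standard normal, P(Z ≤ z) = 0.300.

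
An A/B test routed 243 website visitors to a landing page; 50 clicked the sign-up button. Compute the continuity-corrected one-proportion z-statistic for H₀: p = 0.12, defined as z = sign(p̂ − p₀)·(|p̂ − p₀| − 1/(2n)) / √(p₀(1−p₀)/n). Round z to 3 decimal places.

The sample proportion is 50/243 = 0.20576. p̂ − p₀ = 0.085761.
1/(2n) = 0.002058.
Corrected numerator: |0.085761| − 0.002058 = 0.083703.
SE₀ = √(0.12·0.88/243) = 0.020846.
z = +0.083703/0.020846 = 4.015.

z = 4.015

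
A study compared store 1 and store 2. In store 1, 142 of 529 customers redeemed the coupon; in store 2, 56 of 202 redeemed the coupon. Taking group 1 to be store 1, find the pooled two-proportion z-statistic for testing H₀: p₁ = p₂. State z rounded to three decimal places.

z = -0.239

p̂₁ = 142/529 = 0.26843, p̂₂ = 56/202 = 0.27723.
Pooled p̂ = (142+56)/(529+202) = 198/731 = 0.27086.
SE = √[p̂(1−p̂)(1/n₁+1/n₂)] = √[0.27086·0.72914·(1/529+1/202)] ≈ 0.036756.
z = -0.00880/0.036756 = -0.239.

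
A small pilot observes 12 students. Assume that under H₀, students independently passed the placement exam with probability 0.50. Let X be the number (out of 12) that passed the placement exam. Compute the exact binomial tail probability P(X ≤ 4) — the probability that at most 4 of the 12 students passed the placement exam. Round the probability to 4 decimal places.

X is binomial with n = 12 and p = 0.50.
P(X ≤ 4) = Σ_{j=0}^{4} C(12,j)·0.50^j·0.50^{12−j}.
= 0.000244 + 0.002930 + 0.016113 + 0.053711 + 0.120850 = 0.1938.

P = 0.1938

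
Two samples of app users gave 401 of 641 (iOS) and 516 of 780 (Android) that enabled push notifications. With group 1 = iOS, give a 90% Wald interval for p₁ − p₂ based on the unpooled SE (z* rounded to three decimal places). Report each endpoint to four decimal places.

p̂₁ = 0.62559, p̂₂ = 0.66154, so the observed difference is -0.03595.
Unpooled SE = √(p̂₁(1−p̂₁)/n₁ + p̂₂(1−p̂₂)/n₂) = √(0.000365411 + 0.000287058) = 0.025543.
For 90% confidence, z* = 1.645. Margin = 1.645·0.025543 = 0.04202.
So the interval runs from -0.0780 to 0.0061.

(-0.0780, 0.0061)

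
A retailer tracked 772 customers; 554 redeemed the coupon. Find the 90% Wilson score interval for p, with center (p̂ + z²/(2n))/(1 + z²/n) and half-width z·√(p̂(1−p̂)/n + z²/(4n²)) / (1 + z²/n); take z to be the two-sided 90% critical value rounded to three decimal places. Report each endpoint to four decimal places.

(0.6902, 0.7435)

p̂ = 554/772 = 0.71762; z = 1.645, so z² = 2.706025.
1 + z²/n = 1.003505.
Adjusted center: (0.71762 + z²/(2n))/1.003505 = 0.71686.
Radicand: p̂(1−p̂)/n + z²/(4n²) = 0.000262491 + 0.000001135 = 0.000263626.
Half-width = z·√(radicand)/denom = 1.645·0.016237/1.003505 = 0.02662.
CI: 0.71686 ± 0.02662 = (0.6902, 0.7435).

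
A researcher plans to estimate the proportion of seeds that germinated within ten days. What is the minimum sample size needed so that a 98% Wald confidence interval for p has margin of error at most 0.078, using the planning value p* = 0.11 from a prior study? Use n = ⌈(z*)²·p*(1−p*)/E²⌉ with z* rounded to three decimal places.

n = 88

The 98% critical value is z* = 2.326.
p*(1−p*) = 0.11·0.89 = 0.0979.
(z*)²·p*(1−p*)/E² = 5.410276·0.0979/0.006084 = 87.059.
⌈87.059⌉ = 88.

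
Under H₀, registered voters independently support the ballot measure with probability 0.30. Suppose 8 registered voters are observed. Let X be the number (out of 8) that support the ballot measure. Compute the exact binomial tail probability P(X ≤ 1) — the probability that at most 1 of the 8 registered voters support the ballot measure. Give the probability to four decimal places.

P = 0.2553

X ~ Binomial(n=8, p=0.30).
P(X ≤ 1) = C(8,0)·0.30^0·0.70^8 + C(8,1)·0.30^1·0.70^7.
= 0.057648 + 0.197650 = 0.2553.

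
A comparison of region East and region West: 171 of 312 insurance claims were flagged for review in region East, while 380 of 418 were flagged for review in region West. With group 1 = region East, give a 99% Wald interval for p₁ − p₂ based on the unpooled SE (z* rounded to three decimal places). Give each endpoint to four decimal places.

p̂₁ = 171/312 = 0.54808, p̂₂ = 380/418 = 0.90909; p̂₁ − p̂₂ = -0.36101.
Unpooled SE = √(p̂₁(1−p̂₁)/n₁ + p̂₂(1−p̂₂)/n₂) = √(0.000793874 + 0.000197714) = 0.031489.
The 99% critical value is z* = 2.576. Margin of error = 0.08112.
CI: -0.36101 ± 0.08112 = (-0.4421, -0.2799).

(-0.4421, -0.2799)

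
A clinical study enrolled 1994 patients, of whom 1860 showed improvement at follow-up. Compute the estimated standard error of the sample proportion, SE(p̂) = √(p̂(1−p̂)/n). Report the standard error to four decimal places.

SE = 0.0056

With x = 1860 successes in n = 1994, p̂ = 0.93280.
p̂(1−p̂) = 0.062684.
Dividing by n and taking the root: √0.000031436 = 0.0056.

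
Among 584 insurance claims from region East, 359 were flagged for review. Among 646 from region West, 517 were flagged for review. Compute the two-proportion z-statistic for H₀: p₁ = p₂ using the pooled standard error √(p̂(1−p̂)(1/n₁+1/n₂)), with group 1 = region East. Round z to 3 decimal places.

z = -7.179

p̂₁ = 359/584 = 0.61473, p̂₂ = 517/646 = 0.80031.
Pooling: p̂ = 876/1230 = 0.71220.
Pooled SE = √[0.2049732·0.00326032] ≈ 0.025851.
z = (p̂₁ − p̂₂)/SE = (0.61473 − 0.80031)/0.025851 = -0.18558/0.025851 = -7.179.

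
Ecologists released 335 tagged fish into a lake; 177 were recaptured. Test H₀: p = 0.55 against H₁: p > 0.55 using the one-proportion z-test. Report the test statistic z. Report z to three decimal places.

With x = 177 successes in n = 335, p̂ = 0.52836.
Under H₀, SE = √(p₀(1−p₀)/n) = √(0.55·0.45/335) = √0.000738806 = 0.027181.
z = (p̂ − p₀)/SE = (0.52836 − 0.55)/0.027181 = -0.796.

z = -0.796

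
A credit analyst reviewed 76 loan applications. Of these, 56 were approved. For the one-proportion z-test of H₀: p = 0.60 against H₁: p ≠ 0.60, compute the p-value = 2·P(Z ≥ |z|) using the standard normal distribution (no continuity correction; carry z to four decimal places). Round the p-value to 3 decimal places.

p̂ = 56/76 = 0.73684.
Null standard error: √(0.60·0.40/76) = √0.003157895 = 0.056195.
Test statistic (full precision, shown to 4 dp): z = (56/76 − 0.60)/SE₀ ≈ 2.4351.
p-value = 2·P(Z ≥ |z|) with z = 2.4351 → 0.015.

p-value = 0.015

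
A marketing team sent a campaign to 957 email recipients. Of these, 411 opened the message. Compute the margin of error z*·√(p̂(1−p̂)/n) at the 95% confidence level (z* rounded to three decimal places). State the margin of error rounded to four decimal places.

Sample proportion p̂ = 411/957 = 0.42947.
SE = √(p̂(1−p̂)/n) = √(0.245025/957) = 0.016001.
The 95% critical value is z* = 1.960.
Margin of error = z*·SE = 1.960 × 0.016001 = 0.0314.

ME = 0.0314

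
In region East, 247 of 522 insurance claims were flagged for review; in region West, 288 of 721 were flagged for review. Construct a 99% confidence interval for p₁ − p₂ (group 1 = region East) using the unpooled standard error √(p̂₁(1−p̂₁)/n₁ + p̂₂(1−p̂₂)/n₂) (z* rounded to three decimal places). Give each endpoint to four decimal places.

(0.0004, 0.1471)

p̂₁ = 0.47318, p̂₂ = 0.39945, so the observed difference is 0.07373.
SE = √(0.000477549 + 0.000332717) = √0.000810266 = 0.028465.
For 99% confidence, z* = 2.576. Margin = 2.576·0.028465 = 0.07333.
Interval: 0.07373 ± 0.07333 → (0.0004, 0.1471).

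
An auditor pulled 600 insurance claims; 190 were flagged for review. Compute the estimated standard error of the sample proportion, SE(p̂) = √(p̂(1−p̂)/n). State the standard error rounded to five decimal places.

With x = 190 successes in n = 600, p̂ = 0.31667.
p̂(1−p̂) = 0.216390.
SE = √(0.216390/600) = √0.000360650 = 0.01899.

SE = 0.01899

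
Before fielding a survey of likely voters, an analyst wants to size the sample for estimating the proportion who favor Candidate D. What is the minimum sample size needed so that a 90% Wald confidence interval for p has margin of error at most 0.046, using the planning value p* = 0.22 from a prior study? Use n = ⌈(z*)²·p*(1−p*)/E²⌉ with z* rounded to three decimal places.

n = 220

For 90% confidence, z* = 1.645.
p*(1−p*) = 0.22·0.78 = 0.1716.
(z*)²·p*(1−p*)/E² = 2.706025·0.1716/0.002116 = 219.449.
Rounding up, n = 220.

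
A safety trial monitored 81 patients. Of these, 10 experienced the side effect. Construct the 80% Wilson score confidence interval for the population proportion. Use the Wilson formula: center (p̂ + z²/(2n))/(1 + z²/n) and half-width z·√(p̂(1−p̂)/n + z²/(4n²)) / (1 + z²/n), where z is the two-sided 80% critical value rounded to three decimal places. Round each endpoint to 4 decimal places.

p̂ = 10/81 = 0.12346; z = 1.282, so z² = 1.643524.
Denominator 1 + z²/n = 1 + 1.643524/81 = 1.020290.
Center = (0.12346 + 0.010145)/1.020290 = 0.13095.
Radicand: p̂(1−p̂)/n + z²/(4n²) = 0.001335990 + 0.000062625 = 0.001398615.
Half-width = z·√(radicand)/denom = 1.282·0.037398/1.020290 = 0.04699.
So the interval runs from 0.0840 to 0.1779.

(0.0840, 0.1779)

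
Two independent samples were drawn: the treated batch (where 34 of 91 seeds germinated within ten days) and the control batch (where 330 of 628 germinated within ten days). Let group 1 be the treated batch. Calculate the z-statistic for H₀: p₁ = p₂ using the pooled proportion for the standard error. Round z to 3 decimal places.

z = -2.708

p̂₁ = 34/91 = 0.37363, p̂₂ = 330/628 = 0.52548.
Pooling: p̂ = 364/719 = 0.50626.
Pooled SE = √[0.2499608·0.01258137] ≈ 0.056079.
z = (p̂₁ − p̂₂)/SE = (0.37363 − 0.52548)/0.056079 = -0.15185/0.056079 = -2.708.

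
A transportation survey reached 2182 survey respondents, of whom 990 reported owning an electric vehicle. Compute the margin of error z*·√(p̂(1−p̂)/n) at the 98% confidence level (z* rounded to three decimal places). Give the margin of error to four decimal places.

Sample proportion p̂ = 990/2182 = 0.45371.
Standard error of p̂: √(0.247857/2182) = √0.000113592 = 0.010658.
For 98% confidence, z* = 2.326.
Margin of error = z*·SE = 2.326 × 0.010658 = 0.0248.

ME = 0.0248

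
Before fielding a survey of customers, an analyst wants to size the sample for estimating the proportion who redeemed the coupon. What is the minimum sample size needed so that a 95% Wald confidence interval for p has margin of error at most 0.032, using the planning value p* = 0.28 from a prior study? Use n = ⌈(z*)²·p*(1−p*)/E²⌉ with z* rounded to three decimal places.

n = 757

z* = 1.960 at the 95% level.
p*(1−p*) = 0.2016.
(z*)²·p*(1−p*)/E² = 3.841600·0.2016/0.001024 = 756.315.
Rounding up, n = 757.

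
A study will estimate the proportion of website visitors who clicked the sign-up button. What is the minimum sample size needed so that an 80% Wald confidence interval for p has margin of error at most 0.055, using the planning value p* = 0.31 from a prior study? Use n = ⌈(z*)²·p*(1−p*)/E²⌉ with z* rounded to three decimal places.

n = 117

For 80% confidence, z* = 1.282.
p*(1−p*) = 0.2139.
(z*)²·p*(1−p*)/E² = 1.643524·0.2139/0.003025 = 116.215.
⌈116.215⌉ = 117.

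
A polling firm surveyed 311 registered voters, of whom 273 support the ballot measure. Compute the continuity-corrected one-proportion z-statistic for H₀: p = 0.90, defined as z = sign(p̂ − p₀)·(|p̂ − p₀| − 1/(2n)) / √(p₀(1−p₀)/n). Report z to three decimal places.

p̂ = 273/311 = 0.87781. p̂ − p₀ = -0.022186.
1/(2n) = 0.001608.
Corrected numerator: |-0.022186| − 0.001608 = 0.020578.
Null standard error: √(0.90·0.10/311) = √0.000289389 = 0.017011.
z = (−)0.020578/0.017011 = -1.210.

z = -1.210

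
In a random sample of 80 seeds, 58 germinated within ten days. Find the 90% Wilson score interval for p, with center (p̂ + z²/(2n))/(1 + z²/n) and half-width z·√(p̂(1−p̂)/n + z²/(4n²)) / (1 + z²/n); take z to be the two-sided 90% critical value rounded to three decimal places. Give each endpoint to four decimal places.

(0.6365, 0.7987)

p̂ = 58/80 = 0.72500; z = 1.645, so z² = 2.706025.
1 + z²/n = 1.033825.
Adjusted center: (0.72500 + z²/(2n))/1.033825 = 0.71764.
Radicand: p̂(1−p̂)/n + z²/(4n²) = 0.002492188 + 0.000105704 = 0.002597892.
Half-width = z·√(radicand)/denom = 1.645·0.050970/1.033825 = 0.08110.
So the interval runs from 0.6365 to 0.7987.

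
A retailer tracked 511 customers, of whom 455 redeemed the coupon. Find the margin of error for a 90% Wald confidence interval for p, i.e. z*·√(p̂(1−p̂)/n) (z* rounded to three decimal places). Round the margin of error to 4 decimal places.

ME = 0.0227

p̂ = 455/511 = 0.89041.
Standard error of p̂: √(0.097579/511) = √0.000190958 = 0.013819.
For 90% confidence, z* = 1.645.
ME = 1.645·0.013819 = 0.0227.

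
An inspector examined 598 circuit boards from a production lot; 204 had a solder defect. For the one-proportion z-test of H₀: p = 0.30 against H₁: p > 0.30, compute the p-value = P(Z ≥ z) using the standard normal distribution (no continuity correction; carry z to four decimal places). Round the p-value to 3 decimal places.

p̂ = 204/598 = 0.34114.
SE₀ = √(0.30·0.70/598) = 0.018740.
z = (p̂ − p₀)/SE = (204/598 − 0.30)/0.018740 ≈ 2.1952.
From the standard normal, P(Z ≥ z) = 0.014.

p-value = 0.014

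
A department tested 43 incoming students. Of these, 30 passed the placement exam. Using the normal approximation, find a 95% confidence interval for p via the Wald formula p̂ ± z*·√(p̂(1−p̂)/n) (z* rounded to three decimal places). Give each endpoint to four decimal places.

(0.5604, 0.8349)

p̂ = 30/43 = 0.69767.
SE(p̂) = √(0.69767·0.30233/43) = 0.070037.
The 95% critical value is z* = 1.960.
Margin = 1.960·0.070037 = 0.13727.
Interval: 0.69767 ± 0.13727 → (0.5604, 0.8349).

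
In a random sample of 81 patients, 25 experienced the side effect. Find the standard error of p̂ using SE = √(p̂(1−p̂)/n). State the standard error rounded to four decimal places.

SE = 0.0513

The sample proportion is 25/81 = 0.30864.
p̂(1−p̂) = 0.30864·0.69136 = 0.213381.
SE = √(0.213381/81) = 0.0513.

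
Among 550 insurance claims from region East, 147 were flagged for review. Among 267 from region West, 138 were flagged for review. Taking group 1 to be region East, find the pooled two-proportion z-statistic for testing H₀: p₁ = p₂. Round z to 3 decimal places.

Sample proportions: p̂₁ = 147/550 = 0.26727 and p̂₂ = 138/267 = 0.51685.
Pooling: p̂ = 285/817 = 0.34884.
Pooled SE = √[0.2271498·0.00556350] ≈ 0.035549.
z = (p̂₁ − p̂₂)/SE = (0.26727 − 0.51685)/0.035549 = -0.24958/0.035549 = -7.021.

z = -7.021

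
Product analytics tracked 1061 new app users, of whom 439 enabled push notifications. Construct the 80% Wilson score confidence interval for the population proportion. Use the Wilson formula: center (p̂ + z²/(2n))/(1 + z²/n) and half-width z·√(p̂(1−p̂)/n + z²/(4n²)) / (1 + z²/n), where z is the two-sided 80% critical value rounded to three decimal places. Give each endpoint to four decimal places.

(0.3945, 0.4333)

Here p̂ = 439/1061 = 0.41376 and z = 1.282 (z² = 1.643524).
1 + z²/n = 1.001549.
Center = (0.41376 + 0.000775)/1.001549 = 0.41389.
Radicand: p̂(1−p̂)/n + z²/(4n²) = 0.000228617 + 0.000000365 = 0.000228982.
Half-width = 1.282·√0.000228982/1.001549 = 0.01937.
CI: 0.41389 ± 0.01937 = (0.3945, 0.4333).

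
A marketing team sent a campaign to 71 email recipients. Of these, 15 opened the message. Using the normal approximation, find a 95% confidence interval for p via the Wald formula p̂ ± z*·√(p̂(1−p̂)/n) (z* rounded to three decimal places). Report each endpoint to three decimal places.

With x = 15 successes in n = 71, p̂ = 0.21127.
SE(p̂) = √(0.21127·0.78873/71) = 0.048445.
For 95% confidence, z* = 1.960.
Margin of error: 1.960 × 0.048445 = 0.09495.
CI: 0.21127 ± 0.09495 = (0.116, 0.306).

(0.116, 0.306)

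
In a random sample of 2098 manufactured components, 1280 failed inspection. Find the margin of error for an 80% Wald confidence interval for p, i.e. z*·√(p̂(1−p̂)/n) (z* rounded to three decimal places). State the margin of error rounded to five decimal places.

ME = 0.01365

With x = 1280 successes in n = 2098, p̂ = 0.61010.
SE = √(p̂(1−p̂)/n) = √(0.237877/2098) = 0.010648.
The 80% critical value is z* = 1.282.
Margin of error = z*·SE = 1.282 × 0.010648 = 0.01365.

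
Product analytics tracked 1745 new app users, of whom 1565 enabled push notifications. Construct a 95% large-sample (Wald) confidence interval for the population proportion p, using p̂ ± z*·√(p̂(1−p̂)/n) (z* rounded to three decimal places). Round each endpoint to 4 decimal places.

The sample proportion is 1565/1745 = 0.89685.
Standard error of p̂: √(0.092512/1745) = √0.000053015 = 0.007281.
The 95% critical value is z* = 1.960.
Margin of error: 1.960 × 0.007281 = 0.01427.
So the interval runs from 0.8826 to 0.9111.

(0.8826, 0.9111)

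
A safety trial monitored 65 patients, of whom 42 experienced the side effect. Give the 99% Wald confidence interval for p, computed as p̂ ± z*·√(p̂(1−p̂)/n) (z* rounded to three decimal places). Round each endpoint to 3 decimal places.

Sample proportion p̂ = 42/65 = 0.64615.
SE(p̂) = √(0.64615·0.35385/65) = 0.059309.
z* = 2.576 at the 99% level.
Margin = 2.576·0.059309 = 0.15278.
Interval: 0.64615 ± 0.15278 → (0.493, 0.799).

(0.493, 0.799)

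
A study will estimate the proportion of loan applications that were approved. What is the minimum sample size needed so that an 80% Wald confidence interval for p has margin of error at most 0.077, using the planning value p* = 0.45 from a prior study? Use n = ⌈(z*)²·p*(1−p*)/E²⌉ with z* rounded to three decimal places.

z* = 1.282 at the 80% level.
p*(1−p*) = 0.45·0.55 = 0.2475.
Required n before rounding: 1.643524 × 0.2475 / 0.077² = 68.607.
⌈68.607⌉ = 69.

n = 69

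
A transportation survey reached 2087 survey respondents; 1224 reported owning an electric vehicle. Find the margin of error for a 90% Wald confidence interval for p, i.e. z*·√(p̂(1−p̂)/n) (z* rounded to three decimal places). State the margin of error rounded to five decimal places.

ME = 0.01773

With x = 1224 successes in n = 2087, p̂ = 0.58649.
SE = √(p̂(1−p̂)/n) = √(0.242520/2087) = 0.010780.
For 90% confidence, z* = 1.645.
So ME = 0.01773.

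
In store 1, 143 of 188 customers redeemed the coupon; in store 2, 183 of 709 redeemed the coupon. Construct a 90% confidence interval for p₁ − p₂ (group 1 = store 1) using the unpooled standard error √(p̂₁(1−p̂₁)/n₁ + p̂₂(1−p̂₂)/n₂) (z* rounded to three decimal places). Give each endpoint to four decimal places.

p̂₁ = 143/188 = 0.76064, p̂₂ = 183/709 = 0.25811; p̂₁ − p̂₂ = 0.50253.
Unpooled SE = √(p̂₁(1−p̂₁)/n₁ + p̂₂(1−p̂₂)/n₂) = √(0.000968445 + 0.000270084) = 0.035193.
z* = 1.645 at the 90% level. Margin = 1.645·0.035193 = 0.05789.
CI: 0.50253 ± 0.05789 = (0.4446, 0.5604).

(0.4446, 0.5604)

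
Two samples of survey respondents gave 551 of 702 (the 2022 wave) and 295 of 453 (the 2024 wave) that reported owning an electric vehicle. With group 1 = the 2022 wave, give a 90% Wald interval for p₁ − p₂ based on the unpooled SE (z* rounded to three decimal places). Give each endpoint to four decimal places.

p̂₁ = 0.78490, p̂₂ = 0.65121, so the observed difference is 0.13369.
SE = √(0.000240501 + 0.000501400) = √0.000741901 = 0.027238.
z* = 1.645 at the 90% level. Margin = 1.645·0.027238 = 0.04481.
Interval: 0.13369 ± 0.04481 → (0.0889, 0.1785).

(0.0889, 0.1785)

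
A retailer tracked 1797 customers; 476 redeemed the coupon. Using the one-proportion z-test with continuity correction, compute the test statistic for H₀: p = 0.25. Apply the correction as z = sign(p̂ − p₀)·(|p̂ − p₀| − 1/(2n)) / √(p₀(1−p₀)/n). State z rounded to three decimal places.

z = 1.430

p̂ = 476/1797 = 0.26489. p̂ − p₀ = 0.014886.
Continuity correction 1/(2n) = 1/3594 = 0.000278.
Corrected numerator: |0.014886| − 0.000278 = 0.014608.
SE₀ = √(0.25·0.75/1797) = 0.010215.
z = +0.014608/0.010215 = 1.430.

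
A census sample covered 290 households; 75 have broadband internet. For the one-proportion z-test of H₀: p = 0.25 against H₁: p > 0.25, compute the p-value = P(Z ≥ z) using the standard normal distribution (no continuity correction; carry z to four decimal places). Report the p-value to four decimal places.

p-value = 0.3673

With x = 75 successes in n = 290, p̂ = 0.25862.
Null standard error: √(0.25·0.75/290) = √0.000646552 = 0.025427.
z = (p̂ − p₀)/SE = (75/290 − 0.25)/0.025427 ≈ 0.3390.
p-value = P(Z ≥ z) with z = 0.3390 → 0.3673.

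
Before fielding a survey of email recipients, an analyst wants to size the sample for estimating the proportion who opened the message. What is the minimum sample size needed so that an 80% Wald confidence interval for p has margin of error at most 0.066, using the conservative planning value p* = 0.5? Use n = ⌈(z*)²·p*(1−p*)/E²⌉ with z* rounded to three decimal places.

The 80% critical value is z* = 1.282.
p*(1−p*) = 0.50·0.50 = 0.2500.
Required n before rounding: 1.643524 × 0.2500 / 0.066² = 94.325.
Rounding up, n = 95.

n = 95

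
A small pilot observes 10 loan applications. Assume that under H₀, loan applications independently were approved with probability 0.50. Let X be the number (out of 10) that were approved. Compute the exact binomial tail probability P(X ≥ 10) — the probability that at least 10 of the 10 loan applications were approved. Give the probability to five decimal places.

X ~ Binomial(n=10, p=0.50).
P(X ≥ 10) = C(10,10)·0.50^10·0.50^0.
= 0.000977 = 0.00098.

P = 0.00098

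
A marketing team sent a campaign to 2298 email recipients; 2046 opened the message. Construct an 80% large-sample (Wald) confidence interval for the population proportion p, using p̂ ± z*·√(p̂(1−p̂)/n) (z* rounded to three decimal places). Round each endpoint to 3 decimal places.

(0.882, 0.899)

Sample proportion p̂ = 2046/2298 = 0.89034.
SE = √(p̂(1−p̂)/n) = √(0.097635/2298) = 0.006518.
z* = 1.282 at the 80% level.
Margin = 1.282·0.006518 = 0.00836.
CI: 0.89034 ± 0.00836 = (0.882, 0.899).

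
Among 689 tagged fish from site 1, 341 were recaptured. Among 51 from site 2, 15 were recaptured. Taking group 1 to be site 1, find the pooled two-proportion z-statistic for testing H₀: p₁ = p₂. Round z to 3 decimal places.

z = 2.769

p̂₁ = 341/689 = 0.49492, p̂₂ = 15/51 = 0.29412.
Pooling: p̂ = 356/740 = 0.48108.
Pooled SE = √[0.2496421·0.02105922] ≈ 0.072507.
z = (p̂₁ − p̂₂)/SE = (0.49492 − 0.29412)/0.072507 = 0.20080/0.072507 = 2.769.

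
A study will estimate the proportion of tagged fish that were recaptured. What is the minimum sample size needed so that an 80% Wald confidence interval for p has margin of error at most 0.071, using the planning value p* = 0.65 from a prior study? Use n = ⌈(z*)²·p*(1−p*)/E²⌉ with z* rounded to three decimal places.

n = 75

The 80% critical value is z* = 1.282.
p*(1−p*) = 0.65·0.35 = 0.2275.
(z*)²·p*(1−p*)/E² = 1.643524·0.2275/0.005041 = 74.172.
Rounding up, n = 75.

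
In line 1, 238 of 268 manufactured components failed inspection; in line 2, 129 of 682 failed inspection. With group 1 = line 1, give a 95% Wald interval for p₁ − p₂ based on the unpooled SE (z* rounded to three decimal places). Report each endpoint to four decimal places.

p̂₁ = 238/268 = 0.88806, p̂₂ = 129/682 = 0.18915; p̂₁ − p̂₂ = 0.69891.
SE = √(0.000370932 + 0.000224886) = √0.000595818 = 0.024409.
The 95% critical value is z* = 1.960. Margin of error = 0.04784.
CI: 0.69891 ± 0.04784 = (0.6511, 0.7468).

(0.6511, 0.7468)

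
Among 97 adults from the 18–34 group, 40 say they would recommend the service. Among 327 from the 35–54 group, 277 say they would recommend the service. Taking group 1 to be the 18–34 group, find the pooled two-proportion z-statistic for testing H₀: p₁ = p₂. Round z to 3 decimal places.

z = -8.656

p̂₁ = 40/97 = 0.41237, p̂₂ = 277/327 = 0.84709.
Pooling: p̂ = 317/424 = 0.74764.
SE = √[p̂(1−p̂)(1/n₁+1/n₂)] = √[0.74764·0.25236·(1/97+1/327)] ≈ 0.050220.
z = (p̂₁ − p̂₂)/SE = (0.41237 − 0.84709)/0.050220 = -0.43472/0.050220 = -8.656.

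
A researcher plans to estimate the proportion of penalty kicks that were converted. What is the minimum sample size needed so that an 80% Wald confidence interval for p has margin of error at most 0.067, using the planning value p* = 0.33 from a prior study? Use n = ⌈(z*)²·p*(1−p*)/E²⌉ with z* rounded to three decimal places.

n = 81

The 80% critical value is z* = 1.282.
p*(1−p*) = 0.2211.
Required n before rounding: 1.643524 × 0.2211 / 0.067² = 80.950.
Rounding up, n = 81.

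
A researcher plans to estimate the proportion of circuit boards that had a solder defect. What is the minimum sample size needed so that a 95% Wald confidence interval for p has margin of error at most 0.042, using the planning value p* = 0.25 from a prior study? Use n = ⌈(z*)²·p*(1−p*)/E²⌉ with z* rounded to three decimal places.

n = 409

z* = 1.960 at the 95% level.
p*(1−p*) = 0.25·0.75 = 0.1875.
(z*)²·p*(1−p*)/E² = 3.841600·0.1875/0.001764 = 408.333.
Rounding up, n = 409.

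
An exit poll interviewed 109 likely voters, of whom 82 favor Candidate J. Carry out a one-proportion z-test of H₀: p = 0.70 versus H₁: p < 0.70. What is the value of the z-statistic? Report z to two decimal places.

z = 1.19

Sample proportion p̂ = 82/109 = 0.75229.
Under H₀, SE = √(p₀(1−p₀)/n) = √(0.70·0.30/109) = √0.001926606 = 0.043893.
z = (0.75229 − 0.70)/0.043893 = 0.05229/0.043893 = 1.19.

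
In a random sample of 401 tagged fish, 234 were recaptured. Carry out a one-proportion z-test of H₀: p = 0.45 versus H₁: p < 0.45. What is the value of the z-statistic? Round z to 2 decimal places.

The sample proportion is 234/401 = 0.58354.
Under H₀, SE = √(p₀(1−p₀)/n) = √(0.45·0.55/401) = √0.000617207 = 0.024844.
z = (p̂ − p₀)/SE = (0.58354 − 0.45)/0.024844 = 5.38.

z = 5.38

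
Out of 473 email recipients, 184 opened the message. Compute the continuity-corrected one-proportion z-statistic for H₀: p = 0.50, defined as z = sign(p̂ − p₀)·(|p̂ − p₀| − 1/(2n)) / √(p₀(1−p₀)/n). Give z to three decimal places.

With x = 184 successes in n = 473, p̂ = 0.38901. p̂ − p₀ = -0.110994.
1/(2n) = 0.001057.
Corrected numerator: |-0.110994| − 0.001057 = 0.109937.
Null standard error: √(0.50·0.50/473) = √0.000528541 = 0.022990.
z = −0.109937/0.022990 = -4.782.

z = -4.782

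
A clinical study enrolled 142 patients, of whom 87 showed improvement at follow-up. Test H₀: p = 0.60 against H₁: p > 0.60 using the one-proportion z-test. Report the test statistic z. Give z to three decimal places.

Sample proportion p̂ = 87/142 = 0.61268.
Under H₀, SE = √(p₀(1−p₀)/n) = √(0.60·0.40/142) = √0.001690141 = 0.041111.
z = (0.61268 − 0.60)/0.041111 = 0.01268/0.041111 = 0.308.

z = 0.308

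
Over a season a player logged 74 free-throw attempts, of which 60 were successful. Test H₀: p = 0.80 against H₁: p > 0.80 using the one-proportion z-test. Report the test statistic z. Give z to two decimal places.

z = 0.23

With x = 60 successes in n = 74, p̂ = 0.81081.
SE₀ = √(0.80·0.20/74) = 0.046499.
z = (0.81081 − 0.80)/0.046499 = 0.01081/0.046499 = 0.23.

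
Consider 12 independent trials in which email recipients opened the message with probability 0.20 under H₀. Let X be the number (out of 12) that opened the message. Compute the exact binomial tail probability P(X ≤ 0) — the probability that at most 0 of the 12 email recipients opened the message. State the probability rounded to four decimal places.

X ~ Binomial(n=12, p=0.20).
P(X ≤ 0) = C(12,0)·0.20^0·0.80^12.
= 0.068719 = 0.0687.

P = 0.0687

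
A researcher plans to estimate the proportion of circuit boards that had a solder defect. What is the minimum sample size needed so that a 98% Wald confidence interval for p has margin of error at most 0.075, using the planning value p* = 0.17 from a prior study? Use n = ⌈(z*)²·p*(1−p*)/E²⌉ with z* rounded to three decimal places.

n = 136

For 98% confidence, z* = 2.326.
p*(1−p*) = 0.1411.
Required n before rounding: 5.410276 × 0.1411 / 0.075² = 135.714.
⌈135.714⌉ = 136.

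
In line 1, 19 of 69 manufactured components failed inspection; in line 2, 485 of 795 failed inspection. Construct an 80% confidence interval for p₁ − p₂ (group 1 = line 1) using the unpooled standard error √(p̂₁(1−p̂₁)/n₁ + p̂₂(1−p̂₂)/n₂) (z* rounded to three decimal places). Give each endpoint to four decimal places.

p̂₁ = 19/69 = 0.27536, p̂₂ = 485/795 = 0.61006; p̂₁ − p̂₂ = -0.33470.
SE = √(0.002891854 + 0.000299228) = √0.003191082 = 0.056490.
The 80% critical value is z* = 1.282. Margin of error = 0.07242.
Interval: -0.33470 ± 0.07242 → (-0.4071, -0.2623).

(-0.4071, -0.2623)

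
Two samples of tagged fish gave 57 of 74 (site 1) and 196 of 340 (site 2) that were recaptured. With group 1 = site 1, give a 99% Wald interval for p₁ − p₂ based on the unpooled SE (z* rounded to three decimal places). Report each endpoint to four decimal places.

(0.0502, 0.3374)

p̂₁ = 57/74 = 0.77027, p̂₂ = 196/340 = 0.57647; p̂₁ − p̂₂ = 0.19380.
Unpooled SE = √(p̂₁(1−p̂₁)/n₁ + p̂₂(1−p̂₂)/n₂) = √(0.002391270 + 0.000718095) = 0.055762.
For 99% confidence, z* = 2.576. Margin = 2.576·0.055762 = 0.14364.
CI: 0.19380 ± 0.14364 = (0.0502, 0.3374).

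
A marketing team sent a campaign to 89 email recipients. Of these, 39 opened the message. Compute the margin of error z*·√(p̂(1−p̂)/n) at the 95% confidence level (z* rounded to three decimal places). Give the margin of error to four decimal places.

ME = 0.1031

The sample proportion is 39/89 = 0.43820.
SE(p̂) = √(0.43820·0.56180/89) = 0.052594.
z* = 1.960 at the 95% level.
So ME = 0.1031.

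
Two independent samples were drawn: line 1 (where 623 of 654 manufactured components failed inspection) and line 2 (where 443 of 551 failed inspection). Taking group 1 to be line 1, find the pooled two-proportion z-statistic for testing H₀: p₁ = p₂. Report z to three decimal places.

p̂₁ = 623/654 = 0.95260, p̂₂ = 443/551 = 0.80399.
Pooled p̂ = (623+443)/(654+551) = 1066/1205 = 0.88465.
SE = √[p̂(1−p̂)(1/n₁+1/n₂)] = √[0.88465·0.11535·(1/654+1/551)] ≈ 0.018473.
z = 0.14861/0.018473 = 8.045.

z = 8.045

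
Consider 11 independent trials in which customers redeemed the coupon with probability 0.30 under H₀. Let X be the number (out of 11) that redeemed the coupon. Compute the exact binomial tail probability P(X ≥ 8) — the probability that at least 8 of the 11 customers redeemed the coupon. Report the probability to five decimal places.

P = 0.00429

X ~ Binomial(n=11, p=0.30).
P(X ≥ 8) = C(11,8)·0.30^8·0.70^3 + C(11,9)·0.30^9·0.70^2 + C(11,10)·0.30^10·0.70^1 + C(11,11)·0.30^11·0.70^0.
= 0.003713 + 0.000530 + 0.000045 + 0.000002 = 0.00429.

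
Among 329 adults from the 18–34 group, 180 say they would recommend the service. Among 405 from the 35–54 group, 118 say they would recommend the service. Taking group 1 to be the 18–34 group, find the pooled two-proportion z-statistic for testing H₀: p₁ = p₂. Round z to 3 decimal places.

p̂₁ = 180/329 = 0.54711, p̂₂ = 118/405 = 0.29136.
Pooling: p̂ = 298/734 = 0.40599.
SE = √[p̂(1−p̂)(1/n₁+1/n₂)] = √[0.40599·0.59401·(1/329+1/405)] ≈ 0.036448.
z = 0.25575/0.036448 = 7.017.

z = 7.017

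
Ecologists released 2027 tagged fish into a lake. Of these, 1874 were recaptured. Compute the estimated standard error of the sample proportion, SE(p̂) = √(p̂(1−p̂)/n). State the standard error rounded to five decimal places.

SE = 0.00587

p̂ = 1874/2027 = 0.92452.
p̂(1−p̂) = 0.92452·0.07548 = 0.069783.
Dividing by n and taking the root: √0.000034427 = 0.00587.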